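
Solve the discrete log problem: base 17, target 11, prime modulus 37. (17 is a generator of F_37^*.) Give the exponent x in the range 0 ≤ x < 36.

30

Successive powers of 17 modulo 37:
  17^0=1  17^1=17  17^2=30  17^3=29  17^4=12  17^5=19
  17^6=27  17^7=15  17^8=33  17^9=6  17^10=28  17^11=32
  17^12=26  17^13=35  17^14=3  17^15=14  17^16=16  17^17=13
  17^18=36  17^19=20  17^20=7  17^21=8  17^22=25  17^23=18
  17^24=10  17^25=22  17^26=4  17^27=31  17^28=9  17^29=5
  17^30=11
So 17^30 ≡ 11 (mod 37), giving x = 30.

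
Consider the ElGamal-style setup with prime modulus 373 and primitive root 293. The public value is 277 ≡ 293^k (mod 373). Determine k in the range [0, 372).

Baby-step giant-step with m = ceil(sqrt(372)) = 20.
Baby table (293^j mod 373 for j=0..19):
  0:1  1:293  2:59  3:129  4:124  5:151  6:229  7:330
  8:83  9:74  10:48  11:263  12:221  13:224  14:357  15:161
  16:175  17:174  18:254  19:195
Giant step factor: 293^(-20) ≡ 130 (mod 373).
Scan 277·130^i mod 373 for i = 0, 1, …:
  i=0: 277   i=1: 202   i=2: 150   i=3: 104
  i=4: 92   i=5: 24   i=6: 136   i=7: 149
  i=8: 347   i=9: 350     …   i=15: 188
  i=16: 195
Match at i=16, j=19: k = 16·20 + 19 = 339.

339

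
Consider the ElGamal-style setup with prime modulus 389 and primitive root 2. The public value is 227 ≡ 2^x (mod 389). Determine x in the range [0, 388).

Baby-step giant-step with m = ceil(sqrt(388)) = 20.
Baby table (2^j mod 389 for j=0..19):
  0:1  1:2  2:4  3:8  4:16  5:32  6:64  7:128
  8:256  9:123  10:246  11:103  12:206  13:23  14:46  15:92
  16:184  17:368  18:347  19:305
Giant step factor: 2^(-20) ≡ 345 (mod 389).
Scan 227·345^i mod 389 for i = 0, 1, …:
  i=0: 227   i=1: 126   i=2: 291   i=3: 33
  i=4: 104   i=5: 92
Match at i=5, j=15: x = 5·20 + 15 = 115.

115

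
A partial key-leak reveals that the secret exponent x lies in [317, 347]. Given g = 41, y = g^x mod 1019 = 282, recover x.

346

Compute 41^317 mod 1019 = 708, then multiply by 41 repeatedly:
  41^317=708  41^318=496  41^319=975  41^320=234  41^321=423
  41^322=20  41^323=820  41^324=1012  41^325=732  41^326=461
  41^327=559  41^328=501  41^329=161  41^330=487  41^331=606
  41^332=390  41^333=705  41^334=373  41^335=8  41^336=328
  41^337=201  41^338=89  41^339=592  41^340=835  41^341=608
  41^342=472  41^343=1010  41^344=650  41^345=156  41^346=282
Found 282 at exponent 346.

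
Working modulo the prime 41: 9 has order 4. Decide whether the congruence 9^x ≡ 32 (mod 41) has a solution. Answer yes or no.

32 ∈ ⟨9⟩ iff 32^4 ≡ 1 (mod 41), since |⟨9⟩| = 4.
32^4 mod 41 = 1.
Since 1 = 1, 32 lies in the subgroup.

yes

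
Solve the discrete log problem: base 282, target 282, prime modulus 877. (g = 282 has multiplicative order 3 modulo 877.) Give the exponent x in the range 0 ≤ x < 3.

1

Successive powers of 282 modulo 877:
  282^0=1  282^1=282
So 282^1 ≡ 282 (mod 877), giving x = 1.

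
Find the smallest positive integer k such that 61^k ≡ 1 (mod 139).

138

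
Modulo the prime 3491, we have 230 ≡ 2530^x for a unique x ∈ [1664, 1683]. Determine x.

1682

Compute 2530^1664 mod 3491 = 2181, then multiply by 2530 repeatedly:
  2530^1664=2181  2530^1665=2150  2530^1666=522  2530^1667=1062  2530^1668=2281
  2530^1669=307  2530^1670=1708  2530^1671=2873  2530^1672=428  2530^1673=630
  2530^1674=2004  2530^1675=1188  2530^1676=3380  2530^1677=1941  2530^1678=2384
  2530^1679=2563  2530^1680=1603  2530^1681=2539  2530^1682=230
Found 230 at exponent 1682.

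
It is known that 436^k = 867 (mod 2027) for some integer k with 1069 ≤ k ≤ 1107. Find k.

Compute 436^1069 mod 2027 = 1399, then multiply by 436 repeatedly:
  436^1069=1399  436^1070=1864  436^1071=1904  436^1072=1101  436^1073=1664
  436^1074=1865  436^1075=313  436^1076=659  436^1077=1517  436^1078=610
  436^1079=423  436^1080=1998  436^1081=1545  436^1082=656  436^1083=209
  436^1084=1936  436^1085=864  436^1086=1709  436^1087=1215  436^1088=693
  436^1089=125  436^1090=1798  436^1091=1506  436^1092=1895  436^1093=1231
  436^1094=1588  436^1095=1161  436^1096=1473  436^1097=1696  436^1098=1628
  436^1099=358  436^1100=9  436^1101=1897  436^1102=76  436^1103=704
  436^1104=867
Found 867 at exponent 1104.

1104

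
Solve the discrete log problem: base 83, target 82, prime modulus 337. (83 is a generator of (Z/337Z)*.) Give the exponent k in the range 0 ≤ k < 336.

92

Baby-step giant-step with m = ceil(sqrt(336)) = 19.
Baby table (83^j mod 337 for j=0..18):
  0:1  1:83  2:149  3:235  4:296  5:304  6:294  7:138
  8:333  9:5  10:78  11:71  12:164  13:132  14:172  15:122
  16:16  17:317  18:25
Giant step factor: 83^(-19) ≡ 248 (mod 337).
Scan 82·248^i mod 337 for i = 0, 1, …:
  i=0: 82   i=1: 116   i=2: 123   i=3: 174
  i=4: 16
Match at i=4, j=16: k = 4·19 + 16 = 92.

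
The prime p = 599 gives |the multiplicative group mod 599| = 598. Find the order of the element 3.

The order of 3 must divide p − 1 = 598 = 2 · 13 · 23.
Divisors: 1, 2, 13, 23, 26, 46, 299, 598.
Check each in increasing order: 3^1 ≡ 3;  3^2 ≡ 9;  3^13 ≡ 384;  3^23 ≡ 270;  3^26 ≡ 102;  3^46 ≡ 421;  3^299 ≡ 1.
Smallest exponent giving 1 is 299.

299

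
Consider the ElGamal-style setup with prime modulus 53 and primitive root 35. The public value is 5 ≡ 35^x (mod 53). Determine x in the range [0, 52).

11

Baby-step giant-step with m = ceil(sqrt(52)) = 8.
Baby table (35^j mod 53 for j=0..7):
  0:1  1:35  2:6  3:51  4:36  5:41  6:4  7:34
Giant step factor: 35^(-8) ≡ 42 (mod 53).
Scan 5·42^i mod 53 for i = 0, 1, …:
  i=0: 5   i=1: 51
Match at i=1, j=3: x = 1·8 + 3 = 11.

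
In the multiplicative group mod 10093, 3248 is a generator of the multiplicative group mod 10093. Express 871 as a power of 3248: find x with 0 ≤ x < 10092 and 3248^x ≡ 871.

1470

Baby-step giant-step with m = ceil(sqrt(10092)) = 101.
Baby table (3248^j mod 10093 for j=0..100):
  0:1  1:3248  2:2319  3:2734  4:8285  5:1742  6:5936  7:2498
  8:8825  9:9573  10:6664  11:5280  12:1433  13:1511  14:2530  15:1738
  16:3037  17:3315  18:7982  19:6712  20:9789  21:1722  22:1534  23:6583
  24:4610  25:5361  26:2103  27:7676  28:1938  29:6685  30:2837  31:9760
  32:8460  33:4934  34:8041  35:6577  36:5308  37:1540  38:5885  39:8431
  40:1579  41:1348  42:8035  43:7275  44:1487  45:5322  46:6640  47:8072
  48:6335  49:6546  50:5550  51:302  52:1875  53:3921  54:8135  55:9099
  56:1248  57:6211  58:7514  59:598  60:4448  61:4021  62:9959  63:8860
  64:2137  65:7085  66:40  67:8804  68:1923  69:8430  70:8424  71:9122
  72:5301  73:9083  74:9838  75:9479  76:4142  77:9340  78:6855  79:9975
  80:270  81:8962  82:364  83:1391  84:6397  85:6062  86:8026  87:8322
  88:802  89:902  90:2726  91:2487  92:3376  93:4250  94:6869  95:4982
  96:2457  97:6866  98:5331  99:5593  100:8757
Giant step factor: 3248^(-101) ≡ 3034 (mod 10093).
Scan 871·3034^i mod 10093 for i = 0, 1, …:
  i=0: 871   i=1: 8341   i=2: 3443   i=3: 9900
  i=4: 9925   i=5: 5031   i=6: 3438   i=7: 4823
  i=8: 8225   i=9: 4754     …   i=13: 8643
  i=14: 1248
Match at i=14, j=56: x = 14·101 + 56 = 1470.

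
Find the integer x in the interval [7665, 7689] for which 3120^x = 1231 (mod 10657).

7686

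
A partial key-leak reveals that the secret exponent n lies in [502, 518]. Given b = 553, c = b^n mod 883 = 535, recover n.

512

Compute 553^502 mod 883 = 67, then multiply by 553 repeatedly:
  553^502=67  553^503=848  553^504=71  553^505=411  553^506=352
  553^507=396  553^508=4  553^509=446  553^510=281  553^511=868
  553^512=535
Found 535 at exponent 512.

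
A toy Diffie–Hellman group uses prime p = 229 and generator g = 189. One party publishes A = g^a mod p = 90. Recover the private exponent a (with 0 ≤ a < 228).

89

Baby-step giant-step with m = ceil(sqrt(228)) = 16.
Baby table (189^j mod 229 for j=0..15):
  0:1  1:189  2:226  3:120  4:9  5:98  6:202  7:164
  8:81  9:195  10:215  11:102  12:42  13:152  14:103  15:2
Giant step factor: 189^(-16) ≡ 83 (mod 229).
Scan 90·83^i mod 229 for i = 0, 1, …:
  i=0: 90   i=1: 142   i=2: 107   i=3: 179
  i=4: 201   i=5: 195
Match at i=5, j=9: a = 5·16 + 9 = 89.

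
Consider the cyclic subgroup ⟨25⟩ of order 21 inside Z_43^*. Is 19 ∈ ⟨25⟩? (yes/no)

19 ∈ ⟨25⟩ iff 19^21 ≡ 1 (mod 43), since |⟨25⟩| = 21.
19^21 mod 43 = 42.
Since 42 ≠ 1, 19 does not lie in the subgroup.

no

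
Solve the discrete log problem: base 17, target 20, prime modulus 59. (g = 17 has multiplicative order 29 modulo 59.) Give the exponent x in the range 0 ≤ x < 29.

Successive powers of 17 modulo 59:
  17^0=1  17^1=17  17^2=53  17^3=16  17^4=36  17^5=22
  17^6=20
So 17^6 ≡ 20 (mod 59), giving x = 6.

6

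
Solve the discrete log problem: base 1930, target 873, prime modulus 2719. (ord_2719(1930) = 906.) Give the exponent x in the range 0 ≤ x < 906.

388

Baby-step giant-step with m = ceil(sqrt(906)) = 31.
Baby table (1930^j mod 2719 for j=0..30):
  0:1  1:1930  2:2589  3:1967  4:586  5:2595  6:2671  7:2525
  8:802  9:749  10:1781  11:514  12:2304  13:1155  14:2289  15:2114
  16:1520  17:2518  18:887  19:1659  20:1607  21:1850  22:453  23:1491
  24:928  25:1938  26:1715  27:927  28:8  29:1845  30:1679
Giant step factor: 1930^(-31) ≡ 795 (mod 2719).
Scan 873·795^i mod 2719 for i = 0, 1, …:
  i=0: 873   i=1: 690   i=2: 2031   i=3: 2278
  i=4: 156   i=5: 1665   i=6: 2241   i=7: 650
  i=8: 140   i=9: 2540   i=10: 1802   i=11: 2396
  i=12: 1520
Match at i=12, j=16: x = 12·31 + 16 = 388.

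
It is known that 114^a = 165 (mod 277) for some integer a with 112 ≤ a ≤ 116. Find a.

116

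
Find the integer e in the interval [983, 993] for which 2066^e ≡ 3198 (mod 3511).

992

Compute 2066^983 mod 3511 = 993, then multiply by 2066 repeatedly:
  2066^983=993  2066^984=1114  2066^985=1819  2066^986=1284  2066^987=1939
  2066^988=3434  2066^989=2424  2066^990=1298  2066^991=2775  2066^992=3198
Found 3198 at exponent 992.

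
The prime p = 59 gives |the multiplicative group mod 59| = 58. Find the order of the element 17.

The order of 17 must divide p − 1 = 58 = 2 · 29.
Divisors: 1, 2, 29, 58.
Check each in increasing order: 17^1 ≡ 17;  17^2 ≡ 53;  17^29 ≡ 1.
Smallest exponent giving 1 is 29.

29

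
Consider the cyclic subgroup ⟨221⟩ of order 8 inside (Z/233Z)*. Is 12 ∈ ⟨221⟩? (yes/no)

yes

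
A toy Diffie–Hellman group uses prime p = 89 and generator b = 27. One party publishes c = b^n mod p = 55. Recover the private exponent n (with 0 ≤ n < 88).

Successive powers of 27 modulo 89:
  27^0=1  27^1=27  27^2=17  27^3=14  27^4=22  27^5=60
  27^6=18  27^7=41  27^8=39  27^9=74  27^10=40  27^11=12
  27^12=57  27^13=26  27^14=79  27^15=86  27^16=8  27^17=38
  27^18=47  27^19=23  27^20=87  27^21=35  27^22=55
So 27^22 ≡ 55 (mod 89), giving n = 22.

22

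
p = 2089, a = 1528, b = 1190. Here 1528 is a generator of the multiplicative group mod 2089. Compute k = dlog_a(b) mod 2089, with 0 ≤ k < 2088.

307

Baby-step giant-step with m = ceil(sqrt(2088)) = 46.
Baby table (1528^j mod 2089 for j=0..45):
  0:1  1:1528  2:1371  3:1710  4:1630  5:552  6:1589  7:574
  8:1781  9:1490  10:1799  11:1837  12:1409  13:1282  14:1503  15:773
  16:859  17:660  18:1582  19:323  20:540  21:2054  22:834  23:62
  24:731  25:1442  26:1570  27:788  28:800  29:335  30:75  31:1794
  32:464  33:821  34:1088  35:1709  36:102  37:1270  38:1968  39:1033
  40:1229  41:1990  42:1225  43:56  44:2008  45:1572
Giant step factor: 1528^(-46) ≡ 1745 (mod 2089).
Scan 1190·1745^i mod 2089 for i = 0, 1, …:
  i=0: 1190   i=1: 84   i=2: 350   i=3: 762
  i=4: 1086   i=5: 347   i=6: 1794
Match at i=6, j=31: k = 6·46 + 31 = 307.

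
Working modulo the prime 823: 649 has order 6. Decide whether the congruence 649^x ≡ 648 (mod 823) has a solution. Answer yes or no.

yes

⟨649⟩ has order 6; its elements mod 823 are {1, 174, 175, 648, 649, 822}.
648 is in this set.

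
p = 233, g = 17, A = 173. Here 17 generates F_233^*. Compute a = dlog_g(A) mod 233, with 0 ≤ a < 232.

110

Baby-step giant-step with m = ceil(sqrt(232)) = 16.
Baby table (17^j mod 233 for j=0..15):
  0:1  1:17  2:56  3:20  4:107  5:188  6:167  7:43
  8:32  9:78  10:161  11:174  12:162  13:191  14:218  15:211
Giant step factor: 17^(-16) ≡ 38 (mod 233).
Scan 173·38^i mod 233 for i = 0, 1, …:
  i=0: 173   i=1: 50   i=2: 36   i=3: 203
  i=4: 25   i=5: 18   i=6: 218
Match at i=6, j=14: a = 6·16 + 14 = 110.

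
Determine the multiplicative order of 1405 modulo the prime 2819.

1409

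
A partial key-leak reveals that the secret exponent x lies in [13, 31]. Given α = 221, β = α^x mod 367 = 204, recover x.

Compute 221^13 mod 367 = 300, then multiply by 221 repeatedly:
  221^13=300  221^14=240  221^15=192  221^16=227  221^17=255
  221^18=204
Found 204 at exponent 18.

18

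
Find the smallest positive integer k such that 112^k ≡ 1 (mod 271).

135

The order of 112 must divide p − 1 = 270 = 2 · 3^3 · 5.
Divisors: 1, 2, 3, 5, 6, 9, 10, 15, 18, 27, 30, 45, 54, 90, 135, 270.
Check each in increasing order: 112^1 ≡ 112;  112^2 ≡ 78;  112^3 ≡ 64;  112^5 ≡ 114;  112^6 ≡ 31;  112^9 ≡ 87;  112^10 ≡ 259;  112^15 ≡ 258;  112^18 ≡ 252;  112^27 ≡ 244;  112^30 ≡ 169;  112^45 ≡ 242;  112^54 ≡ 187;  112^90 ≡ 28;  112^135 ≡ 1.
Smallest exponent giving 1 is 135.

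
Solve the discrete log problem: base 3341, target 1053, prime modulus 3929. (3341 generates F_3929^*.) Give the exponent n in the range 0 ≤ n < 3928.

Baby-step giant-step with m = ceil(sqrt(3928)) = 63.
Baby table (3341^j mod 3929 for j=0..62):
  0:1  1:3341  2:3921  3:775  4:64  5:1658  6:3417  7:2452
  8:167  9:29  10:2593  11:3697  12:2830  13:1856  14:934  15:868
  16:386  17:914  18:841  19:546  20:1130  21:3490  22:2747  23:3512
  24:1598  25:3336  26:2932  27:815  28:118  29:1338  30:2985  31:1083
  32:3623  33:3123  34:2448  35:2519  36:61  37:3422  38:3441  39:127
  40:3904  41:2913  42:200  43:270  44:2329  45:1769  46:1013  47:1564
  48:3683  49:3204  50:1968  51:1871  52:3901  53:748  54:224  55:1874
  56:2137  57:724  58:2549  59:2066  60:3182  61:3117  62:2047
Giant step factor: 3341^(-63) ≡ 1001 (mod 3929).
Scan 1053·1001^i mod 3929 for i = 0, 1, …:
  i=0: 1053   i=1: 1081   i=2: 1606   i=3: 645
  i=4: 1289   i=5: 1577   i=6: 3048   i=7: 2144
  i=8: 910   i=9: 3311     …   i=45: 655
  i=46: 3441
Match at i=46, j=38: n = 46·63 + 38 = 2936.

2936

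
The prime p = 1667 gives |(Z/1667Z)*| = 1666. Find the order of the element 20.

1666

The order of 20 must divide p − 1 = 1666 = 2 · 7^2 · 17.
Divisors: 1, 2, 7, 14, 17, 34, 49, 98, 119, 238, 833, 1666.
Check each in increasing order: 20^1 ≡ 20;  20^2 ≡ 400;  20^7 ≡ 718;  20^14 ≡ 421;  20^17 ≡ 660;  20^34 ≡ 513;  20^49 ≡ 263;  20^98 ≡ 822;  20^119 ≡ 1165;  20^238 ≡ 287;  20^833 ≡ 1666;  20^1666 ≡ 1.
Smallest exponent giving 1 is 1666.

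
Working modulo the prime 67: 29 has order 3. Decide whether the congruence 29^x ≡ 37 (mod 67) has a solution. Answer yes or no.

yes

37 ∈ ⟨29⟩ iff 37^3 ≡ 1 (mod 67), since |⟨29⟩| = 3.
37^3 mod 67 = 1.
Since 1 = 1, 37 lies in the subgroup.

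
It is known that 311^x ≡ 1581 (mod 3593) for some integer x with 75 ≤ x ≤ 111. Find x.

96

Compute 311^75 mod 3593 = 772, then multiply by 311 repeatedly:
  311^75=772  311^76=2954  311^77=2479  311^78=2067  311^79=3283
  311^80=601  311^81=75  311^82=1767  311^83=3401  311^84=1369
  311^85=1785  311^86=1813  311^87=3335  311^88=2401  311^89=2960
  311^90=752  311^91=327  311^92=1093  311^93=2181  311^94=2807
  311^95=3471  311^96=1581
Found 1581 at exponent 96.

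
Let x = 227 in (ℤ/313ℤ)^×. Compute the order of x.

The order of 227 must divide p − 1 = 312 = 2^3 · 3 · 13.
Divisors: 1, 2, 3, 4, 6, 8, 12, 13, 24, 26, 39, 52, 78, 104, 156, 312.
Check each in increasing order: 227^1 ≡ 227;  227^2 ≡ 197;  227^3 ≡ 273;  227^4 ≡ 310;  227^6 ≡ 35;  227^8 ≡ 9;  227^12 ≡ 286;  227^13 ≡ 131;  227^24 ≡ 103;  227^26 ≡ 259;  227^39 ≡ 125;  227^52 ≡ 99;  227^78 ≡ 288;  227^104 ≡ 98;  227^156 ≡ 312;  227^312 ≡ 1.
Smallest exponent giving 1 is 312.

312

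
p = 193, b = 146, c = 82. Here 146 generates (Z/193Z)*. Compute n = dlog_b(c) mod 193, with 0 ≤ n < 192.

Baby-step giant-step with m = ceil(sqrt(192)) = 14.
Baby table (146^j mod 193 for j=0..13):
  0:1  1:146  2:86  3:11  4:62  5:174  6:121  7:103
  8:177  9:173  10:168  11:17  12:166  13:111
Giant step factor: 146^(-14) ≡ 32 (mod 193).
Scan 82·32^i mod 193 for i = 0, 1, …:
  i=0: 82   i=1: 115   i=2: 13   i=3: 30
  i=4: 188   i=5: 33   i=6: 91   i=7: 17
Match at i=7, j=11: n = 7·14 + 11 = 109.

109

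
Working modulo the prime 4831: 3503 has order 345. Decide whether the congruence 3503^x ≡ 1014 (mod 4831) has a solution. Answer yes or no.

no

1014 ∈ ⟨3503⟩ iff 1014^345 ≡ 1 (mod 4831), since |⟨3503⟩| = 345.
1014^345 mod 4831 = 2823.
Since 2823 ≠ 1, 1014 does not lie in the subgroup.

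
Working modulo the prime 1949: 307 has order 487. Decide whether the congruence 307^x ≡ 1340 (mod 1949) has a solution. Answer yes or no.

1340 ∈ ⟨307⟩ iff 1340^487 ≡ 1 (mod 1949), since |⟨307⟩| = 487.
1340^487 mod 1949 = 1.
Since 1 = 1, 1340 lies in the subgroup.

yes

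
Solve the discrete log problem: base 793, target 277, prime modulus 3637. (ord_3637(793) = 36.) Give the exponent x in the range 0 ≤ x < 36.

Successive powers of 793 modulo 3637:
  793^0=1  793^1=793  793^2=3285  793^3=913  793^4=246  793^5=2317
  793^6=696  793^7=2741  793^8=2324  793^9=2610  793^10=277
So 793^10 ≡ 277 (mod 3637), giving x = 10.

10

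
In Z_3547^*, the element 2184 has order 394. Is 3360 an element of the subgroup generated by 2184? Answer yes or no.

3360 ∈ ⟨2184⟩ iff 3360^394 ≡ 1 (mod 3547), since |⟨2184⟩| = 394.
3360^394 mod 3547 = 2079.
Since 2079 ≠ 1, 3360 does not lie in the subgroup.

no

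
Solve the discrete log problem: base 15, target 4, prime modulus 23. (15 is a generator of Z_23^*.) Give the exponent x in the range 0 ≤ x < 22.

Successive powers of 15 modulo 23:
  15^0=1  15^1=15  15^2=18  15^3=17  15^4=2  15^5=7
  15^6=13  15^7=11  15^8=4
So 15^8 ≡ 4 (mod 23), giving x = 8.

8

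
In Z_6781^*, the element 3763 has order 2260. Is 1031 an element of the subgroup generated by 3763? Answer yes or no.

yes

1031 ∈ ⟨3763⟩ iff 1031^2260 ≡ 1 (mod 6781), since |⟨3763⟩| = 2260.
1031^2260 mod 6781 = 1.
Since 1 = 1, 1031 lies in the subgroup.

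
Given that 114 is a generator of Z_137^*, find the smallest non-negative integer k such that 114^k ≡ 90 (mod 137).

23

Baby-step giant-step with m = ceil(sqrt(136)) = 12.
Baby table (114^j mod 137 for j=0..11):
  0:1  1:114  2:118  3:26  4:87  5:54  6:128  7:70
  8:34  9:40  10:39  11:62
Giant step factor: 114^(-12) ≡ 22 (mod 137).
Scan 90·22^i mod 137 for i = 0, 1, …:
  i=0: 90   i=1: 62
Match at i=1, j=11: k = 1·12 + 11 = 23.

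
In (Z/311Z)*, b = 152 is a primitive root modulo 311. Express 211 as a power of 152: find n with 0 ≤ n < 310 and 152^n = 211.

227

Baby-step giant-step with m = ceil(sqrt(310)) = 18.
Baby table (152^j mod 311 for j=0..17):
  0:1  1:152  2:90  3:307  4:14  5:262  6:16  7:255
  8:196  9:247  10:224  11:149  12:256  13:37  14:26  15:220
  16:163  17:207
Giant step factor: 152^(-18) ≡ 223 (mod 311).
Scan 211·223^i mod 311 for i = 0, 1, …:
  i=0: 211   i=1: 92   i=2: 301   i=3: 258
  i=4: 310   i=5: 88   i=6: 31   i=7: 71
  i=8: 283   i=9: 287   i=10: 246   i=11: 122
  i=12: 149
Match at i=12, j=11: n = 12·18 + 11 = 227.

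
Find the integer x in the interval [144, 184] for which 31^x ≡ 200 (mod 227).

155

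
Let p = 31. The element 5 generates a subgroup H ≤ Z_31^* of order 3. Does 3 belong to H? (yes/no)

no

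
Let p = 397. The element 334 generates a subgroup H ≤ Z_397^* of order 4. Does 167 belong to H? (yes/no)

no

⟨334⟩ has order 4; its elements mod 397 are {1, 63, 334, 396}.
167 is not in this set.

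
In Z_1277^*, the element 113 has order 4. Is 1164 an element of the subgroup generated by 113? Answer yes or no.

yes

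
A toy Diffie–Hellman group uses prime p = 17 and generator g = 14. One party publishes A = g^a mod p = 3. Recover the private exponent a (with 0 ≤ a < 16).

Successive powers of 14 modulo 17:
  14^0=1  14^1=14  14^2=9  14^3=7  14^4=13  14^5=12
  14^6=15  14^7=6  14^8=16  14^9=3
So 14^9 ≡ 3 (mod 17), giving a = 9.

9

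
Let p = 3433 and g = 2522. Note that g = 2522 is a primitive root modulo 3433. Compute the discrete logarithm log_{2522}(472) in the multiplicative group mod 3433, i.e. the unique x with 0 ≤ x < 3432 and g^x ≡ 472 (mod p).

Baby-step giant-step with m = ceil(sqrt(3432)) = 59.
Baby table (2522^j mod 3433 for j=0..58):
  0:1  1:2522  2:2568  3:1858  4:3264  5:2907  6:1999  7:1834
  8:1097  9:3069  10:2036  11:2457  12:3422  13:3155  14:2649  15:160
  16:1859  17:2353  18:2042  19:424  20:1665  21:571  22:1635  23:437
  24:121  25:3058  26:1758  27:1673  28:149  29:1581  30:1569  31:2202
  32:2283  33:585  34:2613  35:2059  36:2102  37:692  38:1260  39:2195
  40:1794  41:3207  42:3339  43:3242  44:2351  45:431  46:2154  47:1382
  48:909  49:2687  50:3305  51:3319  52:864  53:2486  54:1034  55:2101
  56:1603  57:2125  58:337
Giant step factor: 2522^(-59) ≡ 1908 (mod 3433).
Scan 472·1908^i mod 3433 for i = 0, 1, …:
  i=0: 472   i=1: 1130   i=2: 116   i=3: 1616
  i=4: 494   i=5: 1910   i=6: 1867   i=7: 2215
  i=8: 197   i=9: 1679     …   i=50: 2438
  i=51: 3422
Match at i=51, j=12: x = 51·59 + 12 = 3021.

3021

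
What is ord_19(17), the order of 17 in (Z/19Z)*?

9

The order of 17 must divide p − 1 = 18 = 2 · 3^2.
Divisors: 1, 2, 3, 6, 9, 18.
Check each in increasing order: 17^1 ≡ 17;  17^2 ≡ 4;  17^3 ≡ 11;  17^6 ≡ 7;  17^9 ≡ 1.
Smallest exponent giving 1 is 9.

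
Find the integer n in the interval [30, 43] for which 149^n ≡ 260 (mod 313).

33

Compute 149^30 mod 313 = 49, then multiply by 149 repeatedly:
  149^30=49  149^31=102  149^32=174  149^33=260
Found 260 at exponent 33.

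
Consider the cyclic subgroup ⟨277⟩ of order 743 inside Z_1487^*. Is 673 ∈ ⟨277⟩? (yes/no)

no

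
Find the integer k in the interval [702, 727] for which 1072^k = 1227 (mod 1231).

Compute 1072^702 mod 1231 = 580, then multiply by 1072 repeatedly:
  1072^702=580  1072^703=105  1072^704=539  1072^705=469  1072^706=520
  1072^707=1028  1072^708=271  1072^709=1227
Found 1227 at exponent 709.

709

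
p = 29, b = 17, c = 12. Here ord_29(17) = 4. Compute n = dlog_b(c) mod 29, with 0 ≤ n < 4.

3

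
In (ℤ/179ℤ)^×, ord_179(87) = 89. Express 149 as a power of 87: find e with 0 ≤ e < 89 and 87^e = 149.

7

Baby-step giant-step with m = ceil(sqrt(89)) = 10.
Baby table (87^j mod 179 for j=0..9):
  0:1  1:87  2:51  3:141  4:95  5:31  6:12  7:149
  8:75  9:81
Giant step factor: 87^(-10) ≡ 19 (mod 179).
Scan 149·19^i mod 179 for i = 0, 1, …:
  i=0: 149
Match at i=0, j=7: e = 0·10 + 7 = 7.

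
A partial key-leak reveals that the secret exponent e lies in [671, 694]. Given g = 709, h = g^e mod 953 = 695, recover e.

682

Compute 709^671 mod 953 = 239, then multiply by 709 repeatedly:
  709^671=239  709^672=770  709^673=814  709^674=561  709^675=348
  709^676=858  709^677=308  709^678=135  709^679=415  709^680=711
  709^681=915  709^682=695
Found 695 at exponent 682.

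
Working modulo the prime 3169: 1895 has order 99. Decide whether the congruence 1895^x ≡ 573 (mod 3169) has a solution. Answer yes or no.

no

573 ∈ ⟨1895⟩ iff 573^99 ≡ 1 (mod 3169), since |⟨1895⟩| = 99.
573^99 mod 3169 = 2861.
Since 2861 ≠ 1, 573 does not lie in the subgroup.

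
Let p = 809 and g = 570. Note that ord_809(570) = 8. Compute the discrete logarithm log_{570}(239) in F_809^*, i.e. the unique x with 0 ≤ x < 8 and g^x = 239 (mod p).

5

Successive powers of 570 modulo 809:
  570^0=1  570^1=570  570^2=491  570^3=765  570^4=808  570^5=239
So 570^5 ≡ 239 (mod 809), giving x = 5.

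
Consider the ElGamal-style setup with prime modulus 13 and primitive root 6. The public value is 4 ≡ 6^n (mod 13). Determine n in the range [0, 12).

Successive powers of 6 modulo 13:
  6^0=1  6^1=6  6^2=10  6^3=8  6^4=9  6^5=2
  6^6=12  6^7=7  6^8=3  6^9=5  6^10=4
So 6^10 ≡ 4 (mod 13), giving n = 10.

10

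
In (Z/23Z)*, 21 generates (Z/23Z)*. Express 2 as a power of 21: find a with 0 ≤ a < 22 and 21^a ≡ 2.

12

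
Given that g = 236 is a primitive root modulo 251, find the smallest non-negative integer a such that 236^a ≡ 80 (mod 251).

Baby-step giant-step with m = ceil(sqrt(250)) = 16.
Baby table (236^j mod 251 for j=0..15):
  0:1  1:236  2:225  3:139  4:174  5:151  6:245  7:90
  8:156  9:170  10:211  11:98  12:36  13:213  14:68  15:235
Giant step factor: 236^(-16) ≡ 114 (mod 251).
Scan 80·114^i mod 251 for i = 0, 1, …:
  i=0: 80   i=1: 84   i=2: 38   i=3: 65
  i=4: 131   i=5: 125   i=6: 194   i=7: 28
  i=8: 180   i=9: 189   i=10: 211
Match at i=10, j=10: a = 10·16 + 10 = 170.

170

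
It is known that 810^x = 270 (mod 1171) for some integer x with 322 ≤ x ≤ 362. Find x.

356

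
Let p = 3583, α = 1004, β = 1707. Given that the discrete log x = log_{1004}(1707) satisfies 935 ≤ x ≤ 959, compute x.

Compute 1004^935 mod 3583 = 1103, then multiply by 1004 repeatedly:
  1004^935=1103  1004^936=265  1004^937=918  1004^938=841  1004^939=2359
  1004^940=73  1004^941=1632  1004^942=1097  1004^943=1407  1004^944=926
  1004^945=1707
Found 1707 at exponent 945.

945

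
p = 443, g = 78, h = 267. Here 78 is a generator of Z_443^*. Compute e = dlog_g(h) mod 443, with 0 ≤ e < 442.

52

Baby-step giant-step with m = ceil(sqrt(442)) = 22.
Baby table (78^j mod 443 for j=0..21):
  0:1  1:78  2:325  3:99  4:191  5:279  6:55  7:303
  8:155  9:129  10:316  11:283  12:367  13:274  14:108  15:7
  16:103  17:60  18:250  19:8  20:181  21:385
Giant step factor: 78^(-22) ≡ 410 (mod 443).
Scan 267·410^i mod 443 for i = 0, 1, …:
  i=0: 267   i=1: 49   i=2: 155
Match at i=2, j=8: e = 2·22 + 8 = 52.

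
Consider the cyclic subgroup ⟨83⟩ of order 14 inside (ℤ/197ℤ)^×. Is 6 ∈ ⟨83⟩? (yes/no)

⟨83⟩ has order 14; its elements mod 197 are {1, 6, 19, 33, 36, 83, 93, 104, 114, 161, 164, 178, 191, 196}.
6 is in this set.

yes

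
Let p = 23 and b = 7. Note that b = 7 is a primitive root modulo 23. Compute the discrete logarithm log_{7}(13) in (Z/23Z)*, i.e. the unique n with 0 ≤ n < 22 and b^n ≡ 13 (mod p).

10

Successive powers of 7 modulo 23:
  7^0=1  7^1=7  7^2=3  7^3=21  7^4=9  7^5=17
  7^6=4  7^7=5  7^8=12  7^9=15  7^10=13
So 7^10 ≡ 13 (mod 23), giving n = 10.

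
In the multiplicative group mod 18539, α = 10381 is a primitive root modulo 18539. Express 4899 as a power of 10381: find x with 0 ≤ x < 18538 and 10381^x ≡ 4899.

Baby-step giant-step with m = ceil(sqrt(18538)) = 137.
Baby table (10381^j mod 18539 for j=0..136):
  0:1  1:10381  2:16493  3:6168  4:14841  5:5331  6:2196  7:12245
  8:11961  9:11458  10:17813  11:8767  12:2276  13:8470  14:15132  15:4345
  16:58  17:8850  18:11105  19:5503  20:7984  21:12574  22:16134  23:5728
  24:7795  25:15699  26:13509  27:7933  28:2235  29:9246  30:6323  31:11003
  32:3364  33:12747  34:13764  35:4011  36:18136  37:6271  38:8822  39:17061
  40:7174  41:2131  42:4884  43:15178  44:18396  45:17176  46:14493  47:7848
  48:9722  49:16305  50:1135  51:10170  52:13704  53:11477  54:11123  55:6971
  56:8234  57:12364  58:5187  59:8991  60:10245  61:13641  62:6339  63:10248
  64:7706  65:201  66:10213  67:15151  68:16194  69:16801  70:14808  71:14999
  72:14097  73:12630  74:4222  75:2386  76:962  77:12540  78:15421  79:1136
  80:2012  81:11658  82:17645  83:7425  84:12302  85:10430  86:6070  87:17148
  88:1910  89:9519  90:3869  91:8615  92:179  93:4299  94:4546  95:10271
  96:5462  97:8760  98:3765  99:4253  100:9034  101:11692  102:18358  103:12017
  104:18085  105:14471  106:1934  107:17656  108:10382  109:8335  110:4122  111:2470
  112:1633  113:7527  114:14441  115:5667  116:4880  117:10732  118:8041  119:11043
  120:10746  121:5063  122:938  123:4403  124:8908  125:1416  126:16608  127:13487
  128:2019  129:10169  130:3323  131:13523  132:4955  133:10669  134:2903  135:10168
  136:11481
Giant step factor: 10381^(-137) ≡ 7297 (mod 18539).
Scan 4899·7297^i mod 18539 for i = 0, 1, …:
  i=0: 4899   i=1: 4811   i=2: 11540   i=3: 3242
  i=4: 1110   i=5: 16666   i=6: 14501   i=7: 11724
  i=8: 11082   i=9: 16775     …   i=19: 3148
  i=20: 1135
Match at i=20, j=50: x = 20·137 + 50 = 2790.

2790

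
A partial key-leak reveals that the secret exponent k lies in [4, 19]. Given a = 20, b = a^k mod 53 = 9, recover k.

6

Compute 20^4 mod 53 = 46, then multiply by 20 repeatedly:
  20^4=46  20^5=19  20^6=9
Found 9 at exponent 6.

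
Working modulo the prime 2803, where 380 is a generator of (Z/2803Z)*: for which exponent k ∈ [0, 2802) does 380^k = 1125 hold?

2097

Baby-step giant-step with m = ceil(sqrt(2802)) = 53.
Baby table (380^j mod 2803 for j=0..52):
  0:1  1:380  2:1447  3:472  4:2771  5:1855  6:1347  7:1714
  8:1024  9:2306  10:1744  11:1212  12:868  13:1889  14:252  15:458
  16:254  17:1218  18:345  19:2162  20:281  21:266  22:172  23:891
  24:2220  25:2700  26:102  27:2321  28:1838  29:493  30:2342  31:1409
  32:47  33:1042  34:737  35:2563  36:1299  37:292  38:1643  39:2074
  40:477  41:1868  42:681  43:904  44:1554  45:1890  46:632  47:1905
  48:726  49:1186  50:2200  51:706  52:1995
Giant step factor: 380^(-53) ≡ 1810 (mod 2803).
Scan 1125·1810^i mod 2803 for i = 0, 1, …:
  i=0: 1125   i=1: 1272   i=2: 1057   i=3: 1524
  i=4: 288   i=5: 2725   i=6: 1773   i=7: 2498
  i=8: 141   i=9: 137     …   i=38: 2349
  i=39: 2342
Match at i=39, j=30: k = 39·53 + 30 = 2097.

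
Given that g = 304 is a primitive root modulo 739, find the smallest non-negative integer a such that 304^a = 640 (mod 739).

3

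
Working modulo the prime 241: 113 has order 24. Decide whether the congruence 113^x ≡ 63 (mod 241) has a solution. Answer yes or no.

no

63 ∈ ⟨113⟩ iff 63^24 ≡ 1 (mod 241), since |⟨113⟩| = 24.
63^24 mod 241 = 240.
Since 240 ≠ 1, 63 does not lie in the subgroup.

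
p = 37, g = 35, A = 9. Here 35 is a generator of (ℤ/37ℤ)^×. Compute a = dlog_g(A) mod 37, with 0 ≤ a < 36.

16

Successive powers of 35 modulo 37:
  35^0=1  35^1=35  35^2=4  35^3=29  35^4=16  35^5=5
  35^6=27  35^7=20  35^8=34  35^9=6  35^10=25  35^11=24
  35^12=26  35^13=22  35^14=30  35^15=14  35^16=9
So 35^16 ≡ 9 (mod 37), giving a = 16.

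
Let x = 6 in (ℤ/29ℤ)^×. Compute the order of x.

14

The order of 6 must divide p − 1 = 28 = 2^2 · 7.
Divisors: 1, 2, 4, 7, 14, 28.
Check each in increasing order: 6^1 ≡ 6;  6^2 ≡ 7;  6^4 ≡ 20;  6^7 ≡ 28;  6^14 ≡ 1.
Smallest exponent giving 1 is 14.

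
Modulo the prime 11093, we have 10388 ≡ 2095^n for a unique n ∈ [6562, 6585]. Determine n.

6578

Compute 2095^6562 mod 11093 = 4195, then multiply by 2095 repeatedly:
  2095^6562=4195  2095^6563=2869  2095^6564=9242  2095^6565=4705  2095^6566=6391
  2095^6567=10987  2095^6568=10883  2095^6569=3770  2095^6570=11027  2095^6571=5939
  2095^6572=6952  2095^6573=10424  2095^6574=7256  2095^6575=3910  2095^6576=4816
  2095^6577=5983  2095^6578=10388
Found 10388 at exponent 6578.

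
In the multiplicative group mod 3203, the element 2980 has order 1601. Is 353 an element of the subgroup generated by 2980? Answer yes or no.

no

353 ∈ ⟨2980⟩ iff 353^1601 ≡ 1 (mod 3203), since |⟨2980⟩| = 1601.
353^1601 mod 3203 = 3202.
Since 3202 ≠ 1, 353 does not lie in the subgroup.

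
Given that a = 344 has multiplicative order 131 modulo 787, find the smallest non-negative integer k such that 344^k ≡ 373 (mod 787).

37

Baby-step giant-step with m = ceil(sqrt(131)) = 12.
Baby table (344^j mod 787 for j=0..11):
  0:1  1:344  2:286  3:9  4:735  5:213  6:81  7:319
  8:343  9:729  10:510  11:726
Giant step factor: 344^(-12) ≡ 689 (mod 787).
Scan 373·689^i mod 787 for i = 0, 1, …:
  i=0: 373   i=1: 435   i=2: 655   i=3: 344
Match at i=3, j=1: k = 3·12 + 1 = 37.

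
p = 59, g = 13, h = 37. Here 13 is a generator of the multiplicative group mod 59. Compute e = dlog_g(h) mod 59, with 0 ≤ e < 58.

Baby-step giant-step with m = ceil(sqrt(58)) = 8.
Baby table (13^j mod 59 for j=0..7):
  0:1  1:13  2:51  3:14  4:5  5:6  6:19  7:11
Giant step factor: 13^(-8) ≡ 26 (mod 59).
Scan 37·26^i mod 59 for i = 0, 1, …:
  i=0: 37   i=1: 18   i=2: 55   i=3: 14
Match at i=3, j=3: e = 3·8 + 3 = 27.

27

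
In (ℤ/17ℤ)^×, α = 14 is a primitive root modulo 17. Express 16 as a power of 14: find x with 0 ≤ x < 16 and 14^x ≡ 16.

8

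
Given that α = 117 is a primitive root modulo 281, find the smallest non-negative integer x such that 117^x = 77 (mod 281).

Baby-step giant-step with m = ceil(sqrt(280)) = 17.
Baby table (117^j mod 281 for j=0..16):
  0:1  1:117  2:201  3:194  4:218  5:216  6:263  7:142
  8:35  9:161  10:10  11:46  12:43  13:254  14:213  15:193
  16:101
Giant step factor: 117^(-17) ≡ 75 (mod 281).
Scan 77·75^i mod 281 for i = 0, 1, …:
  i=0: 77   i=1: 155   i=2: 104   i=3: 213
Match at i=3, j=14: x = 3·17 + 14 = 65.

65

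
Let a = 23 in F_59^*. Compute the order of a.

The order of 23 must divide p − 1 = 58 = 2 · 29.
Divisors: 1, 2, 29, 58.
Check each in increasing order: 23^1 ≡ 23;  23^2 ≡ 57;  23^29 ≡ 58;  23^58 ≡ 1.
Smallest exponent giving 1 is 58.

58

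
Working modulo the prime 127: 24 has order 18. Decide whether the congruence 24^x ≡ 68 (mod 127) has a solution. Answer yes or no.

68 ∈ ⟨24⟩ iff 68^18 ≡ 1 (mod 127), since |⟨24⟩| = 18.
68^18 mod 127 = 1.
Since 1 = 1, 68 lies in the subgroup.

yes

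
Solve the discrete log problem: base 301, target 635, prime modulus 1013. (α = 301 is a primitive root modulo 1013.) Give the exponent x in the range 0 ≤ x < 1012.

455

Baby-step giant-step with m = ceil(sqrt(1012)) = 32.
Baby table (301^j mod 1013 for j=0..31):
  0:1  1:301  2:444  3:941  4:614  5:448  6:119  7:364
  8:160  9:549  10:130  11:636  12:992  13:770  14:806  15:499
  16:275  17:722  18:540  19:460  20:692  21:627  22:309  23:826
  24:441  25:38  26:295  27:664  28:303  29:33  30:816  31:470
Giant step factor: 301^(-32) ≡ 657 (mod 1013).
Scan 635·657^i mod 1013 for i = 0, 1, …:
  i=0: 635   i=1: 852   i=2: 588   i=3: 363
  i=4: 436   i=5: 786   i=6: 785   i=7: 128
  i=8: 17   i=9: 26     …   i=13: 238
  i=14: 364
Match at i=14, j=7: x = 14·32 + 7 = 455.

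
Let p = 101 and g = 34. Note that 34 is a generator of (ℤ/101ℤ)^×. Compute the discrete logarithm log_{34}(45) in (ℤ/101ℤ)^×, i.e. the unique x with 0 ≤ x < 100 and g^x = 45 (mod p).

Successive powers of 34 modulo 101:
  34^0=1  34^1=34  34^2=45
So 34^2 ≡ 45 (mod 101), giving x = 2.

2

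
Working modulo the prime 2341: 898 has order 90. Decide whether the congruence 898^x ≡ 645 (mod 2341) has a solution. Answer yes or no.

no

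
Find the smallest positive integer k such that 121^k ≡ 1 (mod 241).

24

The order of 121 must divide p − 1 = 240 = 2^4 · 3 · 5.
Divisors: 1, 2, 3, 4, 5, 6, 8, 10, 12, 15, 16, 20, 24, 30, 40, 48, 60, 80, 120, 240.
Check each in increasing order: 121^1 ≡ 121;  121^2 ≡ 181;  121^3 ≡ 211;  121^4 ≡ 226;  121^5 ≡ 113;  121^6 ≡ 177;  121^8 ≡ 225;  121^10 ≡ 237;  121^12 ≡ 240;  121^15 ≡ 30;  121^16 ≡ 15;  121^20 ≡ 16;  121^24 ≡ 1.
Smallest exponent giving 1 is 24.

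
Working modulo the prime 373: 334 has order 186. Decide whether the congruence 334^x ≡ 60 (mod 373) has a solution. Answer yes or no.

no

60 ∈ ⟨334⟩ iff 60^186 ≡ 1 (mod 373), since |⟨334⟩| = 186.
60^186 mod 373 = 372.
Since 372 ≠ 1, 60 does not lie in the subgroup.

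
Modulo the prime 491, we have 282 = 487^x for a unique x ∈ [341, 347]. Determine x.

Compute 487^341 mod 491 = 103, then multiply by 487 repeatedly:
  487^341=103  487^342=79  487^343=175  487^344=282
Found 282 at exponent 344.

344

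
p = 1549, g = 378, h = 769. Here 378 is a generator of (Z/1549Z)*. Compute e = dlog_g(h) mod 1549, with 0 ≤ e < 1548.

Baby-step giant-step with m = ceil(sqrt(1548)) = 40.
Baby table (378^j mod 1549 for j=0..39):
  0:1  1:378  2:376  3:1169  4:417  5:1177  6:343  7:1087
  8:401  9:1325  10:523  11:971  12:1474  13:1081  14:1231  15:618
  16:1254  17:18  18:608  19:572  20:905  21:1310  22:1049  23:1527
  24:978  25:1022  26:615  27:120  28:439  29:199  30:870  31:472
  32:281  33:886  34:324  35:101  36:1002  37:800  38:345  39:294
Giant step factor: 378^(-40) ≡ 708 (mod 1549).
Scan 769·708^i mod 1549 for i = 0, 1, …:
  i=0: 769   i=1: 753   i=2: 268   i=3: 766
  i=4: 178   i=5: 555   i=6: 1043   i=7: 1120
  i=8: 1421   i=9: 767   i=10: 886
Match at i=10, j=33: e = 10·40 + 33 = 433.

433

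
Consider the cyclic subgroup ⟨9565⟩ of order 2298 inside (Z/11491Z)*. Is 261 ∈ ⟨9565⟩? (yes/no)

261 ∈ ⟨9565⟩ iff 261^2298 ≡ 1 (mod 11491), since |⟨9565⟩| = 2298.
261^2298 mod 11491 = 1.
Since 1 = 1, 261 lies in the subgroup.

yes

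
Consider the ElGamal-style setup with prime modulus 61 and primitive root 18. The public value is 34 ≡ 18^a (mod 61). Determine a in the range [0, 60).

36

Baby-step giant-step with m = ceil(sqrt(60)) = 8.
Baby table (18^j mod 61 for j=0..7):
  0:1  1:18  2:19  3:37  4:56  5:32  6:27  7:59
Giant step factor: 18^(-8) ≡ 22 (mod 61).
Scan 34·22^i mod 61 for i = 0, 1, …:
  i=0: 34   i=1: 16   i=2: 47   i=3: 58
  i=4: 56
Match at i=4, j=4: a = 4·8 + 4 = 36.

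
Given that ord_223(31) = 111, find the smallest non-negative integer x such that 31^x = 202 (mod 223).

Baby-step giant-step with m = ceil(sqrt(111)) = 11.
Baby table (31^j mod 223 for j=0..10):
  0:1  1:31  2:69  3:132  4:78  5:188  6:30  7:38
  8:63  9:169  10:110
Giant step factor: 31^(-11) ≡ 199 (mod 223).
Scan 202·199^i mod 223 for i = 0, 1, …:
  i=0: 202   i=1: 58   i=2: 169
Match at i=2, j=9: x = 2·11 + 9 = 31.

31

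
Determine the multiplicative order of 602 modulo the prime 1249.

The order of 602 must divide p − 1 = 1248 = 2^5 · 3 · 13.
Divisors: 1, 2, 3, 4, 6, 8, 12, 13, 16, 24, 26, 32, 39, 48, 52, 78, 96, 104, 156, 208, 312, 416, 624, 1248.
Check each in increasing order: 602^1 ≡ 602;  602^2 ≡ 194;  602^3 ≡ 631;  602^4 ≡ 166;  602^6 ≡ 979;  602^8 ≡ 78;  602^12 ≡ 458;  602^13 ≡ 936;  602^16 ≡ 1088;  602^24 ≡ 1181;  602^26 ≡ 547;  602^32 ≡ 941;  602^39 ≡ 1151;  602^48 ≡ 877;  602^52 ≡ 698;  602^78 ≡ 861;  602^96 ≡ 994;  602^104 ≡ 94;  602^156 ≡ 664;  602^208 ≡ 93;  602^312 ≡ 1248;  602^416 ≡ 1155;  602^624 ≡ 1.
Smallest exponent giving 1 is 624.

624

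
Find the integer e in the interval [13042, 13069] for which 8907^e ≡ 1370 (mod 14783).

13048

Compute 8907^13042 mod 14783 = 3706, then multiply by 8907 repeatedly:
  8907^13042=3706  8907^13043=13686  8907^13044=584  8907^13045=12855  8907^13046=5150
  8907^13047=14184  8907^13048=1370
Found 1370 at exponent 13048.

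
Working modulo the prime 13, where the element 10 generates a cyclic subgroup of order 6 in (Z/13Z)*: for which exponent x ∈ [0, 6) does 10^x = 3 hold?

Successive powers of 10 modulo 13:
  10^0=1  10^1=10  10^2=9  10^3=12  10^4=3
So 10^4 ≡ 3 (mod 13), giving x = 4.

4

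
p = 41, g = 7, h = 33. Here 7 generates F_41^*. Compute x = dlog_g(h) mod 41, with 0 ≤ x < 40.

22

Successive powers of 7 modulo 41:
  7^0=1  7^1=7  7^2=8  7^3=15  7^4=23  7^5=38
  7^6=20  7^7=17  7^8=37  7^9=13  7^10=9  7^11=22
  7^12=31  7^13=12  7^14=2  7^15=14  7^16=16  7^17=30
  7^18=5  7^19=35  7^20=40  7^21=34  7^22=33
So 7^22 ≡ 33 (mod 41), giving x = 22.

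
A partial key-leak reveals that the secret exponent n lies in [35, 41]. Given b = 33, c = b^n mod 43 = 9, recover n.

Compute 33^35 mod 43 = 7, then multiply by 33 repeatedly:
  33^35=7  33^36=16  33^37=12  33^38=9
Found 9 at exponent 38.

38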